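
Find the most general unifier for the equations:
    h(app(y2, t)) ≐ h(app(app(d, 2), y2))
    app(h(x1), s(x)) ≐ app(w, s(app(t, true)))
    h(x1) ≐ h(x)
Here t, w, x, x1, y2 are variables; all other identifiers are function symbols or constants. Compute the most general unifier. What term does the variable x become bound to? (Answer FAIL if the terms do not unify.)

app(app(d, 2), true)

Decompose h/1: app(y2, t) ≐ app(app(d, 2), y2).
Decompose app/2: y2 ≐ app(d, 2),  t ≐ y2.
Bind y2 := app(d, 2); substituting into the one remaining equation that mentions y2 gives: t ≐ app(d, 2).
Bind t := app(d, 2); substituting into the one remaining equation that mentions t gives: app(h(x1), s(x)) ≐ app(w, s(app(app(d, 2), true))).
Decompose app/2: h(x1) ≐ w,  s(x) ≐ s(app(app(d, 2), true)).
Bind w := h(x1); no other remaining equation mentions w.
Decompose s/1: x ≐ app(app(d, 2), true).
Bind x := app(app(d, 2), true); substituting into the remaining equation gives: h(x1) ≐ h(app(app(d, 2), true)).
Decompose h/1: x1 ≐ app(app(d, 2), true).
Bind x1 := app(app(d, 2), true). Substituting into the earlier binding gives w := h(app(app(d, 2), true)).
MGU = { y2 ↦ app(d, 2), t ↦ app(d, 2), w ↦ h(app(app(d, 2), true)), x ↦ app(app(d, 2), true), x1 ↦ app(app(d, 2), true) }, so x ↦ app(app(d, 2), true).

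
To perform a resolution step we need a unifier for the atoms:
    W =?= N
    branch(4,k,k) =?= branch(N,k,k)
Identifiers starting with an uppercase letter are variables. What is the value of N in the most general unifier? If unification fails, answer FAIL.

Bind W := N; no other remaining equation mentions W.
Decompose branch/3: 4 =?= N,  k =?= k,  k =?= k.
Bind N := 4; no other remaining equation mentions N. Substituting into the earlier binding gives W := 4.
Delete trivial equation k =?= k.
Delete trivial equation k =?= k.
MGU = { W -> 4, N -> 4 }, so N -> 4.

4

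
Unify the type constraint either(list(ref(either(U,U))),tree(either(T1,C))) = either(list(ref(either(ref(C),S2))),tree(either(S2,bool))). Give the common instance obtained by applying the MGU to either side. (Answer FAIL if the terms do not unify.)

Decompose either/2: list(ref(either(U,U))) = list(ref(either(ref(C),S2))),  tree(either(T1,C)) = tree(either(S2,bool)).
Decompose list/1: ref(either(U,U)) = ref(either(ref(C),S2)).
Decompose ref/1: either(U,U) = either(ref(C),S2).
Decompose either/2: U = ref(C),  U = S2.
Bind U := ref(C); substituting into the one remaining equation that mentions U gives: ref(C) = S2.
Bind S2 := ref(C); substituting into the remaining equation gives: tree(either(T1,C)) = tree(either(ref(C),bool)).
Decompose tree/1: either(T1,C) = either(ref(C),bool).
Decompose either/2: T1 = ref(C),  C = bool.
Bind T1 := ref(C); no other remaining equation mentions T1.
Bind C := bool. Substituting into the earlier bindings gives U := ref(bool), S2 := ref(bool), T1 := ref(bool).
Applying the MGU to either side gives either(list(ref(either(ref(bool),ref(bool)))),tree(either(ref(bool),bool))).

either(list(ref(either(ref(bool),ref(bool)))),tree(either(ref(bool),bool)))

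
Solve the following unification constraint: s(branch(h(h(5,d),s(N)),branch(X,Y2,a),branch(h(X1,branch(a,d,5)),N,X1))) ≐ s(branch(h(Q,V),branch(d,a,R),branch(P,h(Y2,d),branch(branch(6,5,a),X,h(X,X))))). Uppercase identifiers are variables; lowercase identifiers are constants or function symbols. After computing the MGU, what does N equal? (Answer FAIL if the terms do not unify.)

Decompose s/1: branch(h(h(5,d),s(N)),branch(X,Y2,a),branch(h(X1,branch(a,d,5)),N,X1)) ≐ branch(h(Q,V),branch(d,a,R),branch(P,h(Y2,d),branch(branch(6,5,a),X,h(X,X)))).
Decompose branch/3: h(h(5,d),s(N)) ≐ h(Q,V),  branch(X,Y2,a) ≐ branch(d,a,R),  branch(h(X1,branch(a,d,5)),N,X1) ≐ branch(P,h(Y2,d),branch(branch(6,5,a),X,h(X,X))).
Decompose h/2: h(5,d) ≐ Q,  s(N) ≐ V.
Bind Q := h(5,d); no other remaining equation mentions Q.
Bind V := s(N); no other remaining equation mentions V.
Decompose branch/3: X ≐ d,  Y2 ≐ a,  a ≐ R.
Bind X := d; substituting into the one remaining equation that mentions X gives: branch(h(X1,branch(a,d,5)),N,X1) ≐ branch(P,h(Y2,d),branch(branch(6,5,a),d,h(d,d))).
Bind Y2 := a; substituting into the one remaining equation that mentions Y2 gives: branch(h(X1,branch(a,d,5)),N,X1) ≐ branch(P,h(a,d),branch(branch(6,5,a),d,h(d,d))).
Bind R := a; no other remaining equation mentions R.
Decompose branch/3: h(X1,branch(a,d,5)) ≐ P,  N ≐ h(a,d),  X1 ≐ branch(branch(6,5,a),d,h(d,d)).
Bind P := h(X1,branch(a,d,5)); no other remaining equation mentions P.
Bind N := h(a,d); no other remaining equation mentions N. Substituting into the earlier binding gives V := s(h(a,d)).
Bind X1 := branch(branch(6,5,a),d,h(d,d)). Substituting into the earlier binding gives P := h(branch(branch(6,5,a),d,h(d,d)),branch(a,d,5)).
MGU = { Q ↦ h(5,d), V ↦ s(h(a,d)), X ↦ d, Y2 ↦ a, R ↦ a, P ↦ h(branch(branch(6,5,a),d,h(d,d)),branch(a,d,5)), N ↦ h(a,d), X1 ↦ branch(branch(6,5,a),d,h(d,d)) }, so N ↦ h(a,d).

h(a,d)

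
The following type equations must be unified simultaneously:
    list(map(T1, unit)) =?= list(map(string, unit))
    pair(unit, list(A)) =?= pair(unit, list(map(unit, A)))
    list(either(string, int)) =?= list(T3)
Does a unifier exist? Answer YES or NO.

Decompose list/1: map(T1, unit) =?= map(string, unit).
Decompose map/2: T1 =?= string,  unit =?= unit.
Bind T1 := string; no other remaining equation mentions T1.
Delete trivial equation unit =?= unit.
Decompose pair/2: unit =?= unit,  list(A) =?= list(map(unit, A)).
Delete trivial equation unit =?= unit.
Decompose list/1: A =?= map(unit, A).
Occurs check fails: A occurs in map(unit, A); the equation A =?= map(unit, A) has no finite solution.

NO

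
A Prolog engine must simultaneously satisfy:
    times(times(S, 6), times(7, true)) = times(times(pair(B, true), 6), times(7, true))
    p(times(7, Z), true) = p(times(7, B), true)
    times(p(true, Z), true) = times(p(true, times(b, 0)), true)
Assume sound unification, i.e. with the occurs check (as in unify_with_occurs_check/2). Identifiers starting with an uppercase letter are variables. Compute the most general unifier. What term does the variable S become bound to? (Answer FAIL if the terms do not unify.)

Decompose times/2: times(S, 6) = times(pair(B, true), 6),  times(7, true) = times(7, true).
Decompose times/2: S = pair(B, true),  6 = 6.
Bind S := pair(B, true); no other remaining equation mentions S.
Delete trivial equation 6 = 6.
Delete trivial equation times(7, true) = times(7, true).
Decompose p/2: times(7, Z) = times(7, B),  true = true.
Decompose times/2: 7 = 7,  Z = B.
Delete trivial equation 7 = 7.
Bind Z := B; substituting into the one remaining equation that mentions Z gives: times(p(true, B), true) = times(p(true, times(b, 0)), true).
Delete trivial equation true = true.
Decompose times/2: p(true, B) = p(true, times(b, 0)),  true = true.
Decompose p/2: true = true,  B = times(b, 0).
Delete trivial equation true = true.
Bind B := times(b, 0); no other remaining equation mentions B. Substituting into the earlier bindings gives S := pair(times(b, 0), true), Z := times(b, 0).
Delete trivial equation true = true.
MGU = { S = pair(times(b, 0), true), Z = times(b, 0), B = times(b, 0) }, so S = pair(times(b, 0), true).

pair(times(b, 0), true)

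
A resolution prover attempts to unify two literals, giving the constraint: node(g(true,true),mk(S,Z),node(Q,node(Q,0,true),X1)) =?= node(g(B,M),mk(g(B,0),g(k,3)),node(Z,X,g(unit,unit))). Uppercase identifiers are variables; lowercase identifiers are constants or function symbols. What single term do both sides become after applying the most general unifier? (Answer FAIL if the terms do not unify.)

node(g(true,true),mk(g(true,0),g(k,3)),node(g(k,3),node(g(k,3),0,true),g(unit,unit)))

Decompose node/3: g(true,true) =?= g(B,M),  mk(S,Z) =?= mk(g(B,0),g(k,3)),  node(Q,node(Q,0,true),X1) =?= node(Z,X,g(unit,unit)).
Decompose g/2: true =?= B,  true =?= M.
Bind B := true; substituting into the one remaining equation that mentions B gives: mk(S,Z) =?= mk(g(true,0),g(k,3)).
Bind M := true; no other remaining equation mentions M.
Decompose mk/2: S =?= g(true,0),  Z =?= g(k,3).
Bind S := g(true,0); no other remaining equation mentions S.
Bind Z := g(k,3); substituting into the remaining equation gives: node(Q,node(Q,0,true),X1) =?= node(g(k,3),X,g(unit,unit)).
Decompose node/3: Q =?= g(k,3),  node(Q,0,true) =?= X,  X1 =?= g(unit,unit).
Bind Q := g(k,3); substituting into the one remaining equation that mentions Q gives: node(g(k,3),0,true) =?= X.
Bind X := node(g(k,3),0,true); no other remaining equation mentions X.
Bind X1 := g(unit,unit).
Applying the MGU to either side gives node(g(true,true),mk(g(true,0),g(k,3)),node(g(k,3),node(g(k,3),0,true),g(unit,unit))).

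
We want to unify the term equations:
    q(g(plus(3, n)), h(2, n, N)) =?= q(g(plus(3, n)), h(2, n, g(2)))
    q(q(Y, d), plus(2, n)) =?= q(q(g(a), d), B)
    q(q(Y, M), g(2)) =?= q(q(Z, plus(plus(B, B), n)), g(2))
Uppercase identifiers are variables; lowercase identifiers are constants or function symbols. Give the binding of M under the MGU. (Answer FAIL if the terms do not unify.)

Decompose q/2: g(plus(3, n)) =?= g(plus(3, n)),  h(2, n, N) =?= h(2, n, g(2)).
Delete trivial equation g(plus(3, n)) =?= g(plus(3, n)).
Decompose h/3: 2 =?= 2,  n =?= n,  N =?= g(2).
Delete trivial equation 2 =?= 2.
Delete trivial equation n =?= n.
Bind N := g(2); no other remaining equation mentions N.
Decompose q/2: q(Y, d) =?= q(g(a), d),  plus(2, n) =?= B.
Decompose q/2: Y =?= g(a),  d =?= d.
Bind Y := g(a); substituting into the one remaining equation that mentions Y gives: q(q(g(a), M), g(2)) =?= q(q(Z, plus(plus(B, B), n)), g(2)).
Delete trivial equation d =?= d.
Bind B := plus(2, n); substituting into the remaining equation gives: q(q(g(a), M), g(2)) =?= q(q(Z, plus(plus(plus(2, n), plus(2, n)), n)), g(2)).
Decompose q/2: q(g(a), M) =?= q(Z, plus(plus(plus(2, n), plus(2, n)), n)),  g(2) =?= g(2).
Decompose q/2: g(a) =?= Z,  M =?= plus(plus(plus(2, n), plus(2, n)), n).
Bind Z := g(a); no other remaining equation mentions Z.
Bind M := plus(plus(plus(2, n), plus(2, n)), n); no other remaining equation mentions M.
Delete trivial equation g(2) =?= g(2).
MGU = { N ↦ g(2), Y ↦ g(a), B ↦ plus(2, n), Z ↦ g(a), M ↦ plus(plus(plus(2, n), plus(2, n)), n) }, so M ↦ plus(plus(plus(2, n), plus(2, n)), n).

plus(plus(plus(2, n), plus(2, n)), n)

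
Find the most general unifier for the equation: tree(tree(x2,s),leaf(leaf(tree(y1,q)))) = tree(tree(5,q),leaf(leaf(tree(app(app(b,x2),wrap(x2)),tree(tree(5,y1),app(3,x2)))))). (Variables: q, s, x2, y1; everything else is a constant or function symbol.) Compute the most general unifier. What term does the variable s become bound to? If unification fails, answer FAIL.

tree(tree(5,app(app(b,5),wrap(5))),app(3,5))

Decompose tree/2: tree(x2,s) = tree(5,q),  leaf(leaf(tree(y1,q))) = leaf(leaf(tree(app(app(b,x2),wrap(x2)),tree(tree(5,y1),app(3,x2))))).
Decompose tree/2: x2 = 5,  s = q.
Bind x2 := 5; substituting into the one remaining equation that mentions x2 gives: leaf(leaf(tree(y1,q))) = leaf(leaf(tree(app(app(b,5),wrap(5)),tree(tree(5,y1),app(3,5))))).
Bind s := q; no other remaining equation mentions s.
Decompose leaf/1: leaf(tree(y1,q)) = leaf(tree(app(app(b,5),wrap(5)),tree(tree(5,y1),app(3,5)))).
Decompose leaf/1: tree(y1,q) = tree(app(app(b,5),wrap(5)),tree(tree(5,y1),app(3,5))).
Decompose tree/2: y1 = app(app(b,5),wrap(5)),  q = tree(tree(5,y1),app(3,5)).
Bind y1 := app(app(b,5),wrap(5)); substituting into the remaining equation gives: q = tree(tree(5,app(app(b,5),wrap(5))),app(3,5)).
Bind q := tree(tree(5,app(app(b,5),wrap(5))),app(3,5)). Substituting into the earlier binding gives s := tree(tree(5,app(app(b,5),wrap(5))),app(3,5)).
MGU = { x2 -> 5, s -> tree(tree(5,app(app(b,5),wrap(5))),app(3,5)), y1 -> app(app(b,5),wrap(5)), q -> tree(tree(5,app(app(b,5),wrap(5))),app(3,5)) }, so s -> tree(tree(5,app(app(b,5),wrap(5))),app(3,5)).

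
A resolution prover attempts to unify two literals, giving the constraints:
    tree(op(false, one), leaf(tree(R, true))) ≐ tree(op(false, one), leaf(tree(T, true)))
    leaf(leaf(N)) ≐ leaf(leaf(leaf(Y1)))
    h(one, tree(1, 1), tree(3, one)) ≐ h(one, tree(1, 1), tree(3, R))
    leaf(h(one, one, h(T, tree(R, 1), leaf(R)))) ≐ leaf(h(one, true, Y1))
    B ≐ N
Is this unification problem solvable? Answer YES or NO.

NO

Decompose tree/2: op(false, one) ≐ op(false, one),  leaf(tree(R, true)) ≐ leaf(tree(T, true)).
Delete trivial equation op(false, one) ≐ op(false, one).
Decompose leaf/1: tree(R, true) ≐ tree(T, true).
Decompose tree/2: R ≐ T,  true ≐ true.
Bind R := T; substituting into the 2 remaining equations that mention R gives: h(one, tree(1, 1), tree(3, one)) ≐ h(one, tree(1, 1), tree(3, T)),  leaf(h(one, one, h(T, tree(T, 1), leaf(T)))) ≐ leaf(h(one, true, Y1)).
Delete trivial equation true ≐ true.
Decompose leaf/1: leaf(N) ≐ leaf(leaf(Y1)).
Decompose leaf/1: N ≐ leaf(Y1).
Bind N := leaf(Y1); substituting into the one remaining equation that mentions N gives: B ≐ leaf(Y1).
Decompose h/3: one ≐ one,  tree(1, 1) ≐ tree(1, 1),  tree(3, one) ≐ tree(3, T).
Delete trivial equation one ≐ one.
Delete trivial equation tree(1, 1) ≐ tree(1, 1).
Decompose tree/2: 3 ≐ 3,  one ≐ T.
Delete trivial equation 3 ≐ 3.
Bind T := one; substituting into the one remaining equation that mentions T gives: leaf(h(one, one, h(one, tree(one, 1), leaf(one)))) ≐ leaf(h(one, true, Y1)). Substituting into the earlier binding gives R := one.
Decompose leaf/1: h(one, one, h(one, tree(one, 1), leaf(one))) ≐ h(one, true, Y1).
Decompose h/3: one ≐ one,  one ≐ true,  h(one, tree(one, 1), leaf(one)) ≐ Y1.
Delete trivial equation one ≐ one.
Clash: constants one and true differ; no unifier exists.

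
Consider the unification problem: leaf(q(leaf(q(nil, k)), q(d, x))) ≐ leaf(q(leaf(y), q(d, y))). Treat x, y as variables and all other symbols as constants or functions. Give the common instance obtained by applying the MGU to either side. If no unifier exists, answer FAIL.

leaf(q(leaf(q(nil, k)), q(d, q(nil, k))))

Decompose leaf/1: q(leaf(q(nil, k)), q(d, x)) ≐ q(leaf(y), q(d, y)).
Decompose q/2: leaf(q(nil, k)) ≐ leaf(y),  q(d, x) ≐ q(d, y).
Decompose leaf/1: q(nil, k) ≐ y.
Bind y := q(nil, k); substituting into the remaining equation gives: q(d, x) ≐ q(d, q(nil, k)).
Decompose q/2: d ≐ d,  x ≐ q(nil, k).
Delete trivial equation d ≐ d.
Bind x := q(nil, k).
Applying the MGU to either side gives leaf(q(leaf(q(nil, k)), q(d, q(nil, k)))).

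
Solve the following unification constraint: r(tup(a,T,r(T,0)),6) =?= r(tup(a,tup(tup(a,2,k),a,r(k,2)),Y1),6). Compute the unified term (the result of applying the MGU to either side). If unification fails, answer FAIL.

r(tup(a,tup(tup(a,2,k),a,r(k,2)),r(tup(tup(a,2,k),a,r(k,2)),0)),6)

Decompose r/2: tup(a,T,r(T,0)) =?= tup(a,tup(tup(a,2,k),a,r(k,2)),Y1),  6 =?= 6.
Decompose tup/3: a =?= a,  T =?= tup(tup(a,2,k),a,r(k,2)),  r(T,0) =?= Y1.
Delete trivial equation a =?= a.
Bind T := tup(tup(a,2,k),a,r(k,2)); substituting into the one remaining equation that mentions T gives: r(tup(tup(a,2,k),a,r(k,2)),0) =?= Y1.
Bind Y1 := r(tup(tup(a,2,k),a,r(k,2)),0); no other remaining equation mentions Y1.
Delete trivial equation 6 =?= 6.
Applying the MGU to either side gives r(tup(a,tup(tup(a,2,k),a,r(k,2)),r(tup(tup(a,2,k),a,r(k,2)),0)),6).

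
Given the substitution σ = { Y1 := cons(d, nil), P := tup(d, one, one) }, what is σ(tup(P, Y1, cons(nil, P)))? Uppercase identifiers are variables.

tup(tup(d, one, one), cons(d, nil), cons(nil, tup(d, one, one)))

Replace each occurrence of Y1 with cons(d, nil).
Replace each occurrence of P with tup(d, one, one).
Result: tup(tup(d, one, one), cons(d, nil), cons(nil, tup(d, one, one))).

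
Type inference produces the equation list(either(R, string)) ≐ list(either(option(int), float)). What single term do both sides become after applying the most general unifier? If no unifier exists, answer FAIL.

Decompose list/1: either(R, string) ≐ either(option(int), float).
Decompose either/2: R ≐ option(int),  string ≐ float.
Bind R := option(int); no other remaining equation mentions R.
Clash: constants string and float differ; no unifier exists.

FAIL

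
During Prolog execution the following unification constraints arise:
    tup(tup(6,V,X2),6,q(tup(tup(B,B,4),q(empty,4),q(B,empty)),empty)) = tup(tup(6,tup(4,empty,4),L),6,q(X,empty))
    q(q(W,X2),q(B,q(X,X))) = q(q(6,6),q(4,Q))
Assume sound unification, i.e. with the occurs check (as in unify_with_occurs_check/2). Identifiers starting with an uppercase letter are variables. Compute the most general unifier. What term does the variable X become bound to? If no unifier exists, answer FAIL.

tup(tup(4,4,4),q(empty,4),q(4,empty))

Decompose tup/3: tup(6,V,X2) = tup(6,tup(4,empty,4),L),  6 = 6,  q(tup(tup(B,B,4),q(empty,4),q(B,empty)),empty) = q(X,empty).
Decompose tup/3: 6 = 6,  V = tup(4,empty,4),  X2 = L.
Delete trivial equation 6 = 6.
Bind V := tup(4,empty,4); no other remaining equation mentions V.
Bind X2 := L; substituting into the one remaining equation that mentions X2 gives: q(q(W,L),q(B,q(X,X))) = q(q(6,6),q(4,Q)).
Delete trivial equation 6 = 6.
Decompose q/2: tup(tup(B,B,4),q(empty,4),q(B,empty)) = X,  empty = empty.
Bind X := tup(tup(B,B,4),q(empty,4),q(B,empty)); substituting into the one remaining equation that mentions X gives: q(q(W,L),q(B,q(tup(tup(B,B,4),q(empty,4),q(B,empty)),tup(tup(B,B,4),q(empty,4),q(B,empty))))) = q(q(6,6),q(4,Q)).
Delete trivial equation empty = empty.
Decompose q/2: q(W,L) = q(6,6),  q(B,q(tup(tup(B,B,4),q(empty,4),q(B,empty)),tup(tup(B,B,4),q(empty,4),q(B,empty)))) = q(4,Q).
Decompose q/2: W = 6,  L = 6.
Bind W := 6; no other remaining equation mentions W.
Bind L := 6; no other remaining equation mentions L. Substituting into the earlier binding gives X2 := 6.
Decompose q/2: B = 4,  q(tup(tup(B,B,4),q(empty,4),q(B,empty)),tup(tup(B,B,4),q(empty,4),q(B,empty))) = Q.
Bind B := 4; substituting into the remaining equation gives: q(tup(tup(4,4,4),q(empty,4),q(4,empty)),tup(tup(4,4,4),q(empty,4),q(4,empty))) = Q. Substituting into the earlier binding gives X := tup(tup(4,4,4),q(empty,4),q(4,empty)).
Bind Q := q(tup(tup(4,4,4),q(empty,4),q(4,empty)),tup(tup(4,4,4),q(empty,4),q(4,empty))).
MGU = { V = tup(4,empty,4), X2 = 6, X = tup(tup(4,4,4),q(empty,4),q(4,empty)), W = 6, L = 6, B = 4, Q = q(tup(tup(4,4,4),q(empty,4),q(4,empty)),tup(tup(4,4,4),q(empty,4),q(4,empty))) }, so X = tup(tup(4,4,4),q(empty,4),q(4,empty)).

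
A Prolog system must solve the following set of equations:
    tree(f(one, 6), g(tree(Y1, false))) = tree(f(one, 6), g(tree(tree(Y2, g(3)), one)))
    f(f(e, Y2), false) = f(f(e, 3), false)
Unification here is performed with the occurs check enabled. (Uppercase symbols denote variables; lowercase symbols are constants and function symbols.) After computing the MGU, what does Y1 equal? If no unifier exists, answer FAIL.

Decompose tree/2: f(one, 6) = f(one, 6),  g(tree(Y1, false)) = g(tree(tree(Y2, g(3)), one)).
Delete trivial equation f(one, 6) = f(one, 6).
Decompose g/1: tree(Y1, false) = tree(tree(Y2, g(3)), one).
Decompose tree/2: Y1 = tree(Y2, g(3)),  false = one.
Bind Y1 := tree(Y2, g(3)); no other remaining equation mentions Y1.
Clash: constants false and one differ; no unifier exists.

FAIL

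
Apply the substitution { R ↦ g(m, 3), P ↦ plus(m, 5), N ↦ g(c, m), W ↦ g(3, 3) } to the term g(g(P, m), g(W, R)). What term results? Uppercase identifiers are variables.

g(g(plus(m, 5), m), g(g(3, 3), g(m, 3)))

Replace each occurrence of R with g(m, 3).
Replace each occurrence of P with plus(m, 5).
Replace each occurrence of W with g(3, 3).
Result: g(g(plus(m, 5), m), g(g(3, 3), g(m, 3))).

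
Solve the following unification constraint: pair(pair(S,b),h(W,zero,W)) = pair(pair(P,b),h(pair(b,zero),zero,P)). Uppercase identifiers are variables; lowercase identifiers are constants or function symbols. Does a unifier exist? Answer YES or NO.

Decompose pair/2: pair(S,b) = pair(P,b),  h(W,zero,W) = h(pair(b,zero),zero,P).
Decompose pair/2: S = P,  b = b.
Bind S := P; no other remaining equation mentions S.
Delete trivial equation b = b.
Decompose h/3: W = pair(b,zero),  zero = zero,  W = P.
Bind W := pair(b,zero); substituting into the one remaining equation that mentions W gives: pair(b,zero) = P.
Delete trivial equation zero = zero.
Bind P := pair(b,zero). Substituting into the earlier binding gives S := pair(b,zero).
No equations remain and no clash or occurs-check failure arose, so a unifier exists.

YES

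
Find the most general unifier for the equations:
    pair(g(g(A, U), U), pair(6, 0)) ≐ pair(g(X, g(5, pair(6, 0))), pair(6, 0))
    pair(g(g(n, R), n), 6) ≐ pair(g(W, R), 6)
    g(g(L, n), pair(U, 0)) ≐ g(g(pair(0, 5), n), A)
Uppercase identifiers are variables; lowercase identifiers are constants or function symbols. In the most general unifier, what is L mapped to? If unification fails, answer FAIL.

Decompose pair/2: g(g(A, U), U) ≐ g(X, g(5, pair(6, 0))),  pair(6, 0) ≐ pair(6, 0).
Decompose g/2: g(A, U) ≐ X,  U ≐ g(5, pair(6, 0)).
Bind X := g(A, U); no other remaining equation mentions X.
Bind U := g(5, pair(6, 0)); substituting into the one remaining equation that mentions U gives: g(g(L, n), pair(g(5, pair(6, 0)), 0)) ≐ g(g(pair(0, 5), n), A). Substituting into the earlier binding gives X := g(A, g(5, pair(6, 0))).
Delete trivial equation pair(6, 0) ≐ pair(6, 0).
Decompose pair/2: g(g(n, R), n) ≐ g(W, R),  6 ≐ 6.
Decompose g/2: g(n, R) ≐ W,  n ≐ R.
Bind W := g(n, R); no other remaining equation mentions W.
Bind R := n; no other remaining equation mentions R. Substituting into the earlier binding gives W := g(n, n).
Delete trivial equation 6 ≐ 6.
Decompose g/2: g(L, n) ≐ g(pair(0, 5), n),  pair(g(5, pair(6, 0)), 0) ≐ A.
Decompose g/2: L ≐ pair(0, 5),  n ≐ n.
Bind L := pair(0, 5); no other remaining equation mentions L.
Delete trivial equation n ≐ n.
Bind A := pair(g(5, pair(6, 0)), 0). Substituting into the earlier binding gives X := g(pair(g(5, pair(6, 0)), 0), g(5, pair(6, 0))).
MGU = { X ↦ g(pair(g(5, pair(6, 0)), 0), g(5, pair(6, 0))), U ↦ g(5, pair(6, 0)), W ↦ g(n, n), R ↦ n, L ↦ pair(0, 5), A ↦ pair(g(5, pair(6, 0)), 0) }, so L ↦ pair(0, 5).

pair(0, 5)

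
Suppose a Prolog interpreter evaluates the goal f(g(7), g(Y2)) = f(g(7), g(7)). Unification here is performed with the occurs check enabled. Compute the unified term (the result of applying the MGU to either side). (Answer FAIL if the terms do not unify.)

f(g(7), g(7))

Decompose f/2: g(7) = g(7),  g(Y2) = g(7).
Delete trivial equation g(7) = g(7).
Decompose g/1: Y2 = 7.
Bind Y2 := 7.
Applying the MGU to either side gives f(g(7), g(7)).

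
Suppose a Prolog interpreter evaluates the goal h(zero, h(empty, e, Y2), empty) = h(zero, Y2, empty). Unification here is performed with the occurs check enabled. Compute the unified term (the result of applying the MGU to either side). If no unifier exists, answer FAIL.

FAIL

Decompose h/3: zero = zero,  h(empty, e, Y2) = Y2,  empty = empty.
Delete trivial equation zero = zero.
Occurs check fails: Y2 occurs in h(empty, e, Y2); the equation Y2 = h(empty, e, Y2) has no finite solution.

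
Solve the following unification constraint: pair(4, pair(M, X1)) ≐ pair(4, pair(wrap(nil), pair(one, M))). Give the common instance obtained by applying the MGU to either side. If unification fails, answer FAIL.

pair(4, pair(wrap(nil), pair(one, wrap(nil))))

Decompose pair/2: 4 ≐ 4,  pair(M, X1) ≐ pair(wrap(nil), pair(one, M)).
Delete trivial equation 4 ≐ 4.
Decompose pair/2: M ≐ wrap(nil),  X1 ≐ pair(one, M).
Bind M := wrap(nil); substituting into the remaining equation gives: X1 ≐ pair(one, wrap(nil)).
Bind X1 := pair(one, wrap(nil)).
Applying the MGU to either side gives pair(4, pair(wrap(nil), pair(one, wrap(nil)))).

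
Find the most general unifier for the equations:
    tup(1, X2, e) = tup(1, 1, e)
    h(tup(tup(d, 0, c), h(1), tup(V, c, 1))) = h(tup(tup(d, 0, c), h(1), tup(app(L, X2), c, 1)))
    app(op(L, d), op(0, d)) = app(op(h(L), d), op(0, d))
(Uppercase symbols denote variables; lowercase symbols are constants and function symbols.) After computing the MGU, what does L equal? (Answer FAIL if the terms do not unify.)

FAIL

Decompose tup/3: 1 = 1,  X2 = 1,  e = e.
Delete trivial equation 1 = 1.
Bind X2 := 1; substituting into the one remaining equation that mentions X2 gives: h(tup(tup(d, 0, c), h(1), tup(V, c, 1))) = h(tup(tup(d, 0, c), h(1), tup(app(L, 1), c, 1))).
Delete trivial equation e = e.
Decompose h/1: tup(tup(d, 0, c), h(1), tup(V, c, 1)) = tup(tup(d, 0, c), h(1), tup(app(L, 1), c, 1)).
Decompose tup/3: tup(d, 0, c) = tup(d, 0, c),  h(1) = h(1),  tup(V, c, 1) = tup(app(L, 1), c, 1).
Delete trivial equation tup(d, 0, c) = tup(d, 0, c).
Delete trivial equation h(1) = h(1).
Decompose tup/3: V = app(L, 1),  c = c,  1 = 1.
Bind V := app(L, 1); no other remaining equation mentions V.
Delete trivial equation c = c.
Delete trivial equation 1 = 1.
Decompose app/2: op(L, d) = op(h(L), d),  op(0, d) = op(0, d).
Decompose op/2: L = h(L),  d = d.
Occurs check fails: L occurs in h(L); the equation L = h(L) has no finite solution.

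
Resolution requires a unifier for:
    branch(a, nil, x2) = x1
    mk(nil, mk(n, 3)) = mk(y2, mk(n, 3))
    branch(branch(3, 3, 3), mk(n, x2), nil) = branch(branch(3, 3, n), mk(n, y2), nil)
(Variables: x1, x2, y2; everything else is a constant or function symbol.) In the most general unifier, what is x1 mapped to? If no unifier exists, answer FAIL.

Bind x1 := branch(a, nil, x2); no other remaining equation mentions x1.
Decompose mk/2: nil = y2,  mk(n, 3) = mk(n, 3).
Bind y2 := nil; substituting into the one remaining equation that mentions y2 gives: branch(branch(3, 3, 3), mk(n, x2), nil) = branch(branch(3, 3, n), mk(n, nil), nil).
Delete trivial equation mk(n, 3) = mk(n, 3).
Decompose branch/3: branch(3, 3, 3) = branch(3, 3, n),  mk(n, x2) = mk(n, nil),  nil = nil.
Decompose branch/3: 3 = 3,  3 = 3,  3 = n.
Delete trivial equation 3 = 3.
Delete trivial equation 3 = 3.
Clash: constants 3 and n differ; no unifier exists.

FAIL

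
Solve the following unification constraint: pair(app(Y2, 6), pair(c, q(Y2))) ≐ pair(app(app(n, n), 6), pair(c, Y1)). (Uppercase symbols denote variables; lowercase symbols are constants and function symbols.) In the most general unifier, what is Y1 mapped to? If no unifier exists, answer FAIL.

Decompose pair/2: app(Y2, 6) ≐ app(app(n, n), 6),  pair(c, q(Y2)) ≐ pair(c, Y1).
Decompose app/2: Y2 ≐ app(n, n),  6 ≐ 6.
Bind Y2 := app(n, n); substituting into the one remaining equation that mentions Y2 gives: pair(c, q(app(n, n))) ≐ pair(c, Y1).
Delete trivial equation 6 ≐ 6.
Decompose pair/2: c ≐ c,  q(app(n, n)) ≐ Y1.
Delete trivial equation c ≐ c.
Bind Y1 := q(app(n, n)).
MGU = { Y2 := app(n, n), Y1 := q(app(n, n)) }, so Y1 := q(app(n, n)).

q(app(n, n))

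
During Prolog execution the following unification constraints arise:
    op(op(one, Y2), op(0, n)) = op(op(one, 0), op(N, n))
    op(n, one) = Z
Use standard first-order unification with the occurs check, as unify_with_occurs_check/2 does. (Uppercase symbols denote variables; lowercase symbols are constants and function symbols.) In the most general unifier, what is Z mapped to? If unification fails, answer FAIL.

op(n, one)

Decompose op/2: op(one, Y2) = op(one, 0),  op(0, n) = op(N, n).
Decompose op/2: one = one,  Y2 = 0.
Delete trivial equation one = one.
Bind Y2 := 0; no other remaining equation mentions Y2.
Decompose op/2: 0 = N,  n = n.
Bind N := 0; no other remaining equation mentions N.
Delete trivial equation n = n.
Bind Z := op(n, one).
MGU = { Y2 = 0, N = 0, Z = op(n, one) }, so Z = op(n, one).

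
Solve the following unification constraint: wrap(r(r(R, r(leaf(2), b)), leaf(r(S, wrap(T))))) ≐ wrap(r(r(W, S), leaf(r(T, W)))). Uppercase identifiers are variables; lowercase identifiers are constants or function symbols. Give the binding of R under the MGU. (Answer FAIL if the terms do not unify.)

wrap(r(leaf(2), b))

Decompose wrap/1: r(r(R, r(leaf(2), b)), leaf(r(S, wrap(T)))) ≐ r(r(W, S), leaf(r(T, W))).
Decompose r/2: r(R, r(leaf(2), b)) ≐ r(W, S),  leaf(r(S, wrap(T))) ≐ leaf(r(T, W)).
Decompose r/2: R ≐ W,  r(leaf(2), b) ≐ S.
Bind R := W; no other remaining equation mentions R.
Bind S := r(leaf(2), b); substituting into the remaining equation gives: leaf(r(r(leaf(2), b), wrap(T))) ≐ leaf(r(T, W)).
Decompose leaf/1: r(r(leaf(2), b), wrap(T)) ≐ r(T, W).
Decompose r/2: r(leaf(2), b) ≐ T,  wrap(T) ≐ W.
Bind T := r(leaf(2), b); substituting into the remaining equation gives: wrap(r(leaf(2), b)) ≐ W.
Bind W := wrap(r(leaf(2), b)). Substituting into the earlier binding gives R := wrap(r(leaf(2), b)).
MGU = { R ↦ wrap(r(leaf(2), b)), S ↦ r(leaf(2), b), T ↦ r(leaf(2), b), W ↦ wrap(r(leaf(2), b)) }, so R ↦ wrap(r(leaf(2), b)).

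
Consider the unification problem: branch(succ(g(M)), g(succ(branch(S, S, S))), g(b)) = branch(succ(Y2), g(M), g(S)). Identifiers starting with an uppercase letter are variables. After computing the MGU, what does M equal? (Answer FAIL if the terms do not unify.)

Decompose branch/3: succ(g(M)) = succ(Y2),  g(succ(branch(S, S, S))) = g(M),  g(b) = g(S).
Decompose succ/1: g(M) = Y2.
Bind Y2 := g(M); no other remaining equation mentions Y2.
Decompose g/1: succ(branch(S, S, S)) = M.
Bind M := succ(branch(S, S, S)); no other remaining equation mentions M. Substituting into the earlier binding gives Y2 := g(succ(branch(S, S, S))).
Decompose g/1: b = S.
Bind S := b. Substituting into the earlier bindings gives Y2 := g(succ(branch(b, b, b))), M := succ(branch(b, b, b)).
MGU = { Y2 ↦ g(succ(branch(b, b, b))), M ↦ succ(branch(b, b, b)), S ↦ b }, so M ↦ succ(branch(b, b, b)).

succ(branch(b, b, b))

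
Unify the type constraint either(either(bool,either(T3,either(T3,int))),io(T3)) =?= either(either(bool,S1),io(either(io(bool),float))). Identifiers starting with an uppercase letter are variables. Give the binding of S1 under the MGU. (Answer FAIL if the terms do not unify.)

Decompose either/2: either(bool,either(T3,either(T3,int))) =?= either(bool,S1),  io(T3) =?= io(either(io(bool),float)).
Decompose either/2: bool =?= bool,  either(T3,either(T3,int)) =?= S1.
Delete trivial equation bool =?= bool.
Bind S1 := either(T3,either(T3,int)); no other remaining equation mentions S1.
Decompose io/1: T3 =?= either(io(bool),float).
Bind T3 := either(io(bool),float). Substituting into the earlier binding gives S1 := either(either(io(bool),float),either(either(io(bool),float),int)).
MGU = { S1 := either(either(io(bool),float),either(either(io(bool),float),int)), T3 := either(io(bool),float) }, so S1 := either(either(io(bool),float),either(either(io(bool),float),int)).

either(either(io(bool),float),either(either(io(bool),float),int))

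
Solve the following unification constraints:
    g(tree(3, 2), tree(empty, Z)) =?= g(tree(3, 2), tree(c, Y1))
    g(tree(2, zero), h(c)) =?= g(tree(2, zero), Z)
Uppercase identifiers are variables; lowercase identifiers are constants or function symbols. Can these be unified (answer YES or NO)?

NO

Decompose g/2: tree(3, 2) =?= tree(3, 2),  tree(empty, Z) =?= tree(c, Y1).
Delete trivial equation tree(3, 2) =?= tree(3, 2).
Decompose tree/2: empty =?= c,  Z =?= Y1.
Clash: constants empty and c differ; no unifier exists.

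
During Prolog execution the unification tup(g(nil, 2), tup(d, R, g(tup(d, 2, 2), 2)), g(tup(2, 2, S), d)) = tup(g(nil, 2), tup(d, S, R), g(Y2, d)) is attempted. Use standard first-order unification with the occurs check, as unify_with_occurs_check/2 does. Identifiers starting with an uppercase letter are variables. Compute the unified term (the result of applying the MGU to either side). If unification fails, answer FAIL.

tup(g(nil, 2), tup(d, g(tup(d, 2, 2), 2), g(tup(d, 2, 2), 2)), g(tup(2, 2, g(tup(d, 2, 2), 2)), d))

Decompose tup/3: g(nil, 2) = g(nil, 2),  tup(d, R, g(tup(d, 2, 2), 2)) = tup(d, S, R),  g(tup(2, 2, S), d) = g(Y2, d).
Delete trivial equation g(nil, 2) = g(nil, 2).
Decompose tup/3: d = d,  R = S,  g(tup(d, 2, 2), 2) = R.
Delete trivial equation d = d.
Bind R := S; substituting into the one remaining equation that mentions R gives: g(tup(d, 2, 2), 2) = S.
Bind S := g(tup(d, 2, 2), 2); substituting into the remaining equation gives: g(tup(2, 2, g(tup(d, 2, 2), 2)), d) = g(Y2, d). Substituting into the earlier binding gives R := g(tup(d, 2, 2), 2).
Decompose g/2: tup(2, 2, g(tup(d, 2, 2), 2)) = Y2,  d = d.
Bind Y2 := tup(2, 2, g(tup(d, 2, 2), 2)); no other remaining equation mentions Y2.
Delete trivial equation d = d.
Applying the MGU to either side gives tup(g(nil, 2), tup(d, g(tup(d, 2, 2), 2), g(tup(d, 2, 2), 2)), g(tup(2, 2, g(tup(d, 2, 2), 2)), d)).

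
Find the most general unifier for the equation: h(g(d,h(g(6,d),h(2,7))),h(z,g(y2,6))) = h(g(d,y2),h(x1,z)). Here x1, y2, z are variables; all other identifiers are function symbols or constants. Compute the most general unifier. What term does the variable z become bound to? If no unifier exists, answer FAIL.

g(h(g(6,d),h(2,7)),6)

Decompose h/2: g(d,h(g(6,d),h(2,7))) = g(d,y2),  h(z,g(y2,6)) = h(x1,z).
Decompose g/2: d = d,  h(g(6,d),h(2,7)) = y2.
Delete trivial equation d = d.
Bind y2 := h(g(6,d),h(2,7)); substituting into the remaining equation gives: h(z,g(h(g(6,d),h(2,7)),6)) = h(x1,z).
Decompose h/2: z = x1,  g(h(g(6,d),h(2,7)),6) = z.
Bind z := x1; substituting into the remaining equation gives: g(h(g(6,d),h(2,7)),6) = x1.
Bind x1 := g(h(g(6,d),h(2,7)),6). Substituting into the earlier binding gives z := g(h(g(6,d),h(2,7)),6).
MGU = { y2 := h(g(6,d),h(2,7)), z := g(h(g(6,d),h(2,7)),6), x1 := g(h(g(6,d),h(2,7)),6) }, so z := g(h(g(6,d),h(2,7)),6).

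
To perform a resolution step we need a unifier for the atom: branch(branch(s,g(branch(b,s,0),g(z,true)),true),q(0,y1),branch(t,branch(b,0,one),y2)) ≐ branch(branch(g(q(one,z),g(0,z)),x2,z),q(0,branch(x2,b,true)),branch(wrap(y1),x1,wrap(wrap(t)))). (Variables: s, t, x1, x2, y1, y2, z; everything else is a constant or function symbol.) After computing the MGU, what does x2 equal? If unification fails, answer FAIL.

g(branch(b,g(q(one,true),g(0,true)),0),g(true,true))

Decompose branch/3: branch(s,g(branch(b,s,0),g(z,true)),true) ≐ branch(g(q(one,z),g(0,z)),x2,z),  q(0,y1) ≐ q(0,branch(x2,b,true)),  branch(t,branch(b,0,one),y2) ≐ branch(wrap(y1),x1,wrap(wrap(t))).
Decompose branch/3: s ≐ g(q(one,z),g(0,z)),  g(branch(b,s,0),g(z,true)) ≐ x2,  true ≐ z.
Bind s := g(q(one,z),g(0,z)); substituting into the one remaining equation that mentions s gives: g(branch(b,g(q(one,z),g(0,z)),0),g(z,true)) ≐ x2.
Bind x2 := g(branch(b,g(q(one,z),g(0,z)),0),g(z,true)); substituting into the one remaining equation that mentions x2 gives: q(0,y1) ≐ q(0,branch(g(branch(b,g(q(one,z),g(0,z)),0),g(z,true)),b,true)).
Bind z := true; substituting into the one remaining equation that mentions z gives: q(0,y1) ≐ q(0,branch(g(branch(b,g(q(one,true),g(0,true)),0),g(true,true)),b,true)). Substituting into the earlier bindings gives s := g(q(one,true),g(0,true)), x2 := g(branch(b,g(q(one,true),g(0,true)),0),g(true,true)).
Decompose q/2: 0 ≐ 0,  y1 ≐ branch(g(branch(b,g(q(one,true),g(0,true)),0),g(true,true)),b,true).
Delete trivial equation 0 ≐ 0.
Bind y1 := branch(g(branch(b,g(q(one,true),g(0,true)),0),g(true,true)),b,true); substituting into the remaining equation gives: branch(t,branch(b,0,one),y2) ≐ branch(wrap(branch(g(branch(b,g(q(one,true),g(0,true)),0),g(true,true)),b,true)),x1,wrap(wrap(t))).
Decompose branch/3: t ≐ wrap(branch(g(branch(b,g(q(one,true),g(0,true)),0),g(true,true)),b,true)),  branch(b,0,one) ≐ x1,  y2 ≐ wrap(wrap(t)).
Bind t := wrap(branch(g(branch(b,g(q(one,true),g(0,true)),0),g(true,true)),b,true)); substituting into the one remaining equation that mentions t gives: y2 ≐ wrap(wrap(wrap(branch(g(branch(b,g(q(one,true),g(0,true)),0),g(true,true)),b,true)))).
Bind x1 := branch(b,0,one); no other remaining equation mentions x1.
Bind y2 := wrap(wrap(wrap(branch(g(branch(b,g(q(one,true),g(0,true)),0),g(true,true)),b,true)))).
MGU = { s := g(q(one,true),g(0,true)), x2 := g(branch(b,g(q(one,true),g(0,true)),0),g(true,true)), z := true, y1 := branch(g(branch(b,g(q(one,true),g(0,true)),0),g(true,true)),b,true), t := wrap(branch(g(branch(b,g(q(one,true),g(0,true)),0),g(true,true)),b,true)), x1 := branch(b,0,one), y2 := wrap(wrap(wrap(branch(g(branch(b,g(q(one,true),g(0,true)),0),g(true,true)),b,true)))) }, so x2 := g(branch(b,g(q(one,true),g(0,true)),0),g(true,true)).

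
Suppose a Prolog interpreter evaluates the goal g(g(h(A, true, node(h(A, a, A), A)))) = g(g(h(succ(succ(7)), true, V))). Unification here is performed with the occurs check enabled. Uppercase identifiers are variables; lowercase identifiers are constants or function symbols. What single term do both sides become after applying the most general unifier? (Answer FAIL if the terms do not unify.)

Decompose g/1: g(h(A, true, node(h(A, a, A), A))) = g(h(succ(succ(7)), true, V)).
Decompose g/1: h(A, true, node(h(A, a, A), A)) = h(succ(succ(7)), true, V).
Decompose h/3: A = succ(succ(7)),  true = true,  node(h(A, a, A), A) = V.
Bind A := succ(succ(7)); substituting into the one remaining equation that mentions A gives: node(h(succ(succ(7)), a, succ(succ(7))), succ(succ(7))) = V.
Delete trivial equation true = true.
Bind V := node(h(succ(succ(7)), a, succ(succ(7))), succ(succ(7))).
Applying the MGU to either side gives g(g(h(succ(succ(7)), true, node(h(succ(succ(7)), a, succ(succ(7))), succ(succ(7)))))).

g(g(h(succ(succ(7)), true, node(h(succ(succ(7)), a, succ(succ(7))), succ(succ(7))))))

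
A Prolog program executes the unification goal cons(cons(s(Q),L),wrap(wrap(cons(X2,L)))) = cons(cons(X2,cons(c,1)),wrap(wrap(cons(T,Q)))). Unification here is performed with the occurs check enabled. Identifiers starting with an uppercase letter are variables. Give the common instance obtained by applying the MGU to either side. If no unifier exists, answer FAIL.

Decompose cons/2: cons(s(Q),L) = cons(X2,cons(c,1)),  wrap(wrap(cons(X2,L))) = wrap(wrap(cons(T,Q))).
Decompose cons/2: s(Q) = X2,  L = cons(c,1).
Bind X2 := s(Q); substituting into the one remaining equation that mentions X2 gives: wrap(wrap(cons(s(Q),L))) = wrap(wrap(cons(T,Q))).
Bind L := cons(c,1); substituting into the remaining equation gives: wrap(wrap(cons(s(Q),cons(c,1)))) = wrap(wrap(cons(T,Q))).
Decompose wrap/1: wrap(cons(s(Q),cons(c,1))) = wrap(cons(T,Q)).
Decompose wrap/1: cons(s(Q),cons(c,1)) = cons(T,Q).
Decompose cons/2: s(Q) = T,  cons(c,1) = Q.
Bind T := s(Q); no other remaining equation mentions T.
Bind Q := cons(c,1). Substituting into the earlier bindings gives X2 := s(cons(c,1)), T := s(cons(c,1)).
Applying the MGU to either side gives cons(cons(s(cons(c,1)),cons(c,1)),wrap(wrap(cons(s(cons(c,1)),cons(c,1))))).

cons(cons(s(cons(c,1)),cons(c,1)),wrap(wrap(cons(s(cons(c,1)),cons(c,1)))))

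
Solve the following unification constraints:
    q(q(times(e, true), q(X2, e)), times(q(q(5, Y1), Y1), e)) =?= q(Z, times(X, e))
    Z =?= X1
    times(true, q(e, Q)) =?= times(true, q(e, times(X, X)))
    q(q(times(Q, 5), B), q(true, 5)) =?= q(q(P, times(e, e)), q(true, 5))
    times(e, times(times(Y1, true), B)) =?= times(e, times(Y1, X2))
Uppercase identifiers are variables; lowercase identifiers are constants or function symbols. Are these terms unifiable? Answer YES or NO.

NO

Decompose q/2: q(times(e, true), q(X2, e)) =?= Z,  times(q(q(5, Y1), Y1), e) =?= times(X, e).
Bind Z := q(times(e, true), q(X2, e)); substituting into the one remaining equation that mentions Z gives: q(times(e, true), q(X2, e)) =?= X1.
Decompose times/2: q(q(5, Y1), Y1) =?= X,  e =?= e.
Bind X := q(q(5, Y1), Y1); substituting into the one remaining equation that mentions X gives: times(true, q(e, Q)) =?= times(true, q(e, times(q(q(5, Y1), Y1), q(q(5, Y1), Y1)))).
Delete trivial equation e =?= e.
Bind X1 := q(times(e, true), q(X2, e)); no other remaining equation mentions X1.
Decompose times/2: true =?= true,  q(e, Q) =?= q(e, times(q(q(5, Y1), Y1), q(q(5, Y1), Y1))).
Delete trivial equation true =?= true.
Decompose q/2: e =?= e,  Q =?= times(q(q(5, Y1), Y1), q(q(5, Y1), Y1)).
Delete trivial equation e =?= e.
Bind Q := times(q(q(5, Y1), Y1), q(q(5, Y1), Y1)); substituting into the one remaining equation that mentions Q gives: q(q(times(times(q(q(5, Y1), Y1), q(q(5, Y1), Y1)), 5), B), q(true, 5)) =?= q(q(P, times(e, e)), q(true, 5)).
Decompose q/2: q(times(times(q(q(5, Y1), Y1), q(q(5, Y1), Y1)), 5), B) =?= q(P, times(e, e)),  q(true, 5) =?= q(true, 5).
Decompose q/2: times(times(q(q(5, Y1), Y1), q(q(5, Y1), Y1)), 5) =?= P,  B =?= times(e, e).
Bind P := times(times(q(q(5, Y1), Y1), q(q(5, Y1), Y1)), 5); no other remaining equation mentions P.
Bind B := times(e, e); substituting into the one remaining equation that mentions B gives: times(e, times(times(Y1, true), times(e, e))) =?= times(e, times(Y1, X2)).
Delete trivial equation q(true, 5) =?= q(true, 5).
Decompose times/2: e =?= e,  times(times(Y1, true), times(e, e)) =?= times(Y1, X2).
Delete trivial equation e =?= e.
Decompose times/2: times(Y1, true) =?= Y1,  times(e, e) =?= X2.
Occurs check fails: Y1 occurs in times(Y1, true); the equation Y1 =?= times(Y1, true) has no finite solution.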